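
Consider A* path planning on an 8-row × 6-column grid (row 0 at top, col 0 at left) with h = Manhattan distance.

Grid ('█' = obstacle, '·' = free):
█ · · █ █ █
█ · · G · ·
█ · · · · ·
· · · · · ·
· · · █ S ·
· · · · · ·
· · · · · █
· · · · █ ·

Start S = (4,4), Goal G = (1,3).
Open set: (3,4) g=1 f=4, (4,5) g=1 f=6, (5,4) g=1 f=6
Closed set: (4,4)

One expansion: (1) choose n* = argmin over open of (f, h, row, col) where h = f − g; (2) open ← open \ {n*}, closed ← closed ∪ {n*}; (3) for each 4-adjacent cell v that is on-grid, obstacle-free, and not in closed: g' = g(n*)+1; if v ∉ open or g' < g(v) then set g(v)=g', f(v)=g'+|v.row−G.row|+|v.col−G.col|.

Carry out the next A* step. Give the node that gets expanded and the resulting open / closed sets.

step 1: expand (3,4) (f=4, h=3) → closed; open now [(2,4) g=2 f=4, (3,3) g=2 f=4, (3,5) g=2 f=6, (4,5) g=1 f=6, (5,4) g=1 f=6]

expanded=(3,4); open=[(2,4) g=2 f=4, (3,3) g=2 f=4, (3,5) g=2 f=6, (4,5) g=1 f=6, (5,4) g=1 f=6]; closed=[(3,4), (4,4)]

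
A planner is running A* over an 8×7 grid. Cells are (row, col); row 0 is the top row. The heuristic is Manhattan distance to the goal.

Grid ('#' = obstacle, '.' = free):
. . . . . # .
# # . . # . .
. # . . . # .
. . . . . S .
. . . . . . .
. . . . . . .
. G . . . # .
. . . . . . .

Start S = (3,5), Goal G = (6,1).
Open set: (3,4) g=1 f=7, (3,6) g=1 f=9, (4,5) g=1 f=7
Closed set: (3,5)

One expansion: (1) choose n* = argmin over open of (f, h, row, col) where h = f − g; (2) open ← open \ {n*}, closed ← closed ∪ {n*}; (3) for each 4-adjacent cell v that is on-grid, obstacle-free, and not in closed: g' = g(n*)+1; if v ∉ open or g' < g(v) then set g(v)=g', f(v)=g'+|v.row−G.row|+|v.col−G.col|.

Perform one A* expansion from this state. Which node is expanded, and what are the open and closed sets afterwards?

expanded=(3,4); open=[(2,4) g=2 f=9, (3,3) g=2 f=7, (3,6) g=1 f=9, (4,4) g=2 f=7, (4,5) g=1 f=7]; closed=[(3,4), (3,5)]

step 1: expand (3,4) (f=7, h=6) → closed; open now [(2,4) g=2 f=9, (3,3) g=2 f=7, (3,6) g=1 f=9, (4,4) g=2 f=7, (4,5) g=1 f=7]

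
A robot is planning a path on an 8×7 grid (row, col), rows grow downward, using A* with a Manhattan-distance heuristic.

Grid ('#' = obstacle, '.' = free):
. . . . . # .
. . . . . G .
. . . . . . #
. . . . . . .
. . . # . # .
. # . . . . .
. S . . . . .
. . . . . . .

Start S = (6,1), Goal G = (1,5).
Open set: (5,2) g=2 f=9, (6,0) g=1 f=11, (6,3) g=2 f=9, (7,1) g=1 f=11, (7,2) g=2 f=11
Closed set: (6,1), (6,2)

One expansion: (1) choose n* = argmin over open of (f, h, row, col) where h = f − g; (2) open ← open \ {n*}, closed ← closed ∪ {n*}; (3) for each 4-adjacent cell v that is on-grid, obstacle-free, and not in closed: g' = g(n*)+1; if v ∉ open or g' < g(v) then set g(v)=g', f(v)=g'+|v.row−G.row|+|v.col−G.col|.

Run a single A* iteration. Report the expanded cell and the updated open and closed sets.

step 1: expand (5,2) (f=9, h=7) → closed; open now [(4,2) g=3 f=9, (5,3) g=3 f=9, (6,0) g=1 f=11, (6,3) g=2 f=9, (7,1) g=1 f=11, (7,2) g=2 f=11]

expanded=(5,2); open=[(4,2) g=3 f=9, (5,3) g=3 f=9, (6,0) g=1 f=11, (6,3) g=2 f=9, (7,1) g=1 f=11, (7,2) g=2 f=11]; closed=[(5,2), (6,1), (6,2)]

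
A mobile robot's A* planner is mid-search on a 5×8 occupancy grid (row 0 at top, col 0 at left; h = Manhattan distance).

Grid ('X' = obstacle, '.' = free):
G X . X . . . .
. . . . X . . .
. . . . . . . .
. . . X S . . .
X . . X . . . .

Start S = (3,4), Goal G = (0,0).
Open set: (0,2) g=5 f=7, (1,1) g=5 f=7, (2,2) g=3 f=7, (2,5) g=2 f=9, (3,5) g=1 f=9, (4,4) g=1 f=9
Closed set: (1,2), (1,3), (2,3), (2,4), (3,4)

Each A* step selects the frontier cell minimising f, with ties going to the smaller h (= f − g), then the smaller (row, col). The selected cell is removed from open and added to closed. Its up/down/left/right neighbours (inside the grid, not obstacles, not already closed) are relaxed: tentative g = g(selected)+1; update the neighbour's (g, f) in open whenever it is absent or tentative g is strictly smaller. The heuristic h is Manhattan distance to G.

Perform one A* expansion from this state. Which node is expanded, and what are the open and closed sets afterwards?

expanded=(0,2); open=[(1,1) g=5 f=7, (2,2) g=3 f=7, (2,5) g=2 f=9, (3,5) g=1 f=9, (4,4) g=1 f=9]; closed=[(0,2), (1,2), (1,3), (2,3), (2,4), (3,4)]

step 1: expand (0,2) (f=7, h=2) → closed; open now [(1,1) g=5 f=7, (2,2) g=3 f=7, (2,5) g=2 f=9, (3,5) g=1 f=9, (4,4) g=1 f=9]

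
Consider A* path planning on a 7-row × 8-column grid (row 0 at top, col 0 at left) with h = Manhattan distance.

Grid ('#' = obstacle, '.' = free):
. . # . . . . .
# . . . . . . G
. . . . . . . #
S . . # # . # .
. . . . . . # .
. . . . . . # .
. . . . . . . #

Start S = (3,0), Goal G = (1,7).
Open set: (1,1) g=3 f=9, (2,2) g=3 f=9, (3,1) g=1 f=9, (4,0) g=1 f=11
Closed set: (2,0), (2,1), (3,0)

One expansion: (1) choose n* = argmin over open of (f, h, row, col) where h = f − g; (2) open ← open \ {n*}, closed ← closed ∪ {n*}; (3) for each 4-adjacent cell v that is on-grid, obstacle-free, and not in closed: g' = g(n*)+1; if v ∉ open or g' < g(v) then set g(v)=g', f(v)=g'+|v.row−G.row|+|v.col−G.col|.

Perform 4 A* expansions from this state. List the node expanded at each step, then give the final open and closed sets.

step 1: expand (1,1) (f=9, h=6) → closed; open now [(0,1) g=4 f=11, (1,2) g=4 f=9, (2,2) g=3 f=9, (3,1) g=1 f=9, (4,0) g=1 f=11]
step 2: expand (1,2) (f=9, h=5) → closed; open now [(0,1) g=4 f=11, (1,3) g=5 f=9, (2,2) g=3 f=9, (3,1) g=1 f=9, (4,0) g=1 f=11]
step 3: expand (1,3) (f=9, h=4) → closed; open now [(0,1) g=4 f=11, (0,3) g=6 f=11, (1,4) g=6 f=9, (2,2) g=3 f=9, (2,3) g=6 f=11, (3,1) g=1 f=9, (4,0) g=1 f=11]
step 4: expand (1,4) (f=9, h=3) → closed; open now [(0,1) g=4 f=11, (0,3) g=6 f=11, (0,4) g=7 f=11, (1,5) g=7 f=9, (2,2) g=3 f=9, (2,3) g=6 f=11, (2,4) g=7 f=11, (3,1) g=1 f=9, (4,0) g=1 f=11]

order=[(1,1) → (1,2) → (1,3) → (1,4)]; open=[(0,1) g=4 f=11, (0,3) g=6 f=11, (0,4) g=7 f=11, (1,5) g=7 f=9, (2,2) g=3 f=9, (2,3) g=6 f=11, (2,4) g=7 f=11, (3,1) g=1 f=9, (4,0) g=1 f=11]; closed=[(1,1), (1,2), (1,3), (1,4), (2,0), (2,1), (3,0)]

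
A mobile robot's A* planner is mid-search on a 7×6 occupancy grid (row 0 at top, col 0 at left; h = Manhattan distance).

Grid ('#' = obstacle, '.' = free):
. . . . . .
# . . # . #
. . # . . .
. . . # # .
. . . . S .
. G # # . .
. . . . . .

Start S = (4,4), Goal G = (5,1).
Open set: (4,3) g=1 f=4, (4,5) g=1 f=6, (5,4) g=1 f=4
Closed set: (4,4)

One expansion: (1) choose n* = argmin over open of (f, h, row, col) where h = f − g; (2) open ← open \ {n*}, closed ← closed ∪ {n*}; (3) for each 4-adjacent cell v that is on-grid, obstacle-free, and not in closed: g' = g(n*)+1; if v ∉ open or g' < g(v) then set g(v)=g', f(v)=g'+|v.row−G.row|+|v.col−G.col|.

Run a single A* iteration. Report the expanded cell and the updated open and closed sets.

expanded=(4,3); open=[(4,2) g=2 f=4, (4,5) g=1 f=6, (5,4) g=1 f=4]; closed=[(4,3), (4,4)]

step 1: expand (4,3) (f=4, h=3) → closed; open now [(4,2) g=2 f=4, (4,5) g=1 f=6, (5,4) g=1 f=4]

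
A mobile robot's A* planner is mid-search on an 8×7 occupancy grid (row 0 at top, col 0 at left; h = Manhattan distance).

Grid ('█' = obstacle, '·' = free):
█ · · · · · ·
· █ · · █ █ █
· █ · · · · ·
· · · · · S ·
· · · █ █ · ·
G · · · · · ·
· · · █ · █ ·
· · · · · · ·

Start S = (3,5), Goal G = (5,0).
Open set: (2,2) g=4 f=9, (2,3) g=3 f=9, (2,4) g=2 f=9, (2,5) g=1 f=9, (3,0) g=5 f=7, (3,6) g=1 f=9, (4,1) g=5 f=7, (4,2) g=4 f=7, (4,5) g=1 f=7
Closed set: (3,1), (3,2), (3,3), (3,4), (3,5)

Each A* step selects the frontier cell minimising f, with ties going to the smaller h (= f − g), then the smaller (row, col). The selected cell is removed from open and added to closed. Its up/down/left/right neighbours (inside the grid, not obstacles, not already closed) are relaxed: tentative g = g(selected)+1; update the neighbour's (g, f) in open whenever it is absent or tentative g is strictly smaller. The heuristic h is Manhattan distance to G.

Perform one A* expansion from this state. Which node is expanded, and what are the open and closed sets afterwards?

expanded=(3,0); open=[(2,0) g=6 f=9, (2,2) g=4 f=9, (2,3) g=3 f=9, (2,4) g=2 f=9, (2,5) g=1 f=9, (3,6) g=1 f=9, (4,0) g=6 f=7, (4,1) g=5 f=7, (4,2) g=4 f=7, (4,5) g=1 f=7]; closed=[(3,0), (3,1), (3,2), (3,3), (3,4), (3,5)]

step 1: expand (3,0) (f=7, h=2) → closed; open now [(2,0) g=6 f=9, (2,2) g=4 f=9, (2,3) g=3 f=9, (2,4) g=2 f=9, (2,5) g=1 f=9, (3,6) g=1 f=9, (4,0) g=6 f=7, (4,1) g=5 f=7, (4,2) g=4 f=7, (4,5) g=1 f=7]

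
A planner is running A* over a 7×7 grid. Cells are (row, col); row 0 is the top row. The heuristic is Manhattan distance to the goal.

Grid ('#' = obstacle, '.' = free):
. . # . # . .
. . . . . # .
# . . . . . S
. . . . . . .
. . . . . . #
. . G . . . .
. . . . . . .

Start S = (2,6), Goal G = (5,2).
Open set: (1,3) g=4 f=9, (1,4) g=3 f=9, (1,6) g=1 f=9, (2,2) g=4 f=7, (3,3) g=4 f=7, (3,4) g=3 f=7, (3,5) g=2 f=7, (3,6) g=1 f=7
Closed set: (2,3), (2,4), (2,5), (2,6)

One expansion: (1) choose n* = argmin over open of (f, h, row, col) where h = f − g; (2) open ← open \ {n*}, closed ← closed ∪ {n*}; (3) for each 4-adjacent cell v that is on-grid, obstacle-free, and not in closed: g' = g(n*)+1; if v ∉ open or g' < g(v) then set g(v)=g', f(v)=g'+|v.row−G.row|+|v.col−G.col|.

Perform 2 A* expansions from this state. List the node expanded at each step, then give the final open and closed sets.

order=[(2,2) → (3,2)]; open=[(1,2) g=5 f=9, (1,3) g=4 f=9, (1,4) g=3 f=9, (1,6) g=1 f=9, (2,1) g=5 f=9, (3,1) g=6 f=9, (3,3) g=4 f=7, (3,4) g=3 f=7, (3,5) g=2 f=7, (3,6) g=1 f=7, (4,2) g=6 f=7]; closed=[(2,2), (2,3), (2,4), (2,5), (2,6), (3,2)]

step 1: expand (2,2) (f=7, h=3) → closed; open now [(1,2) g=5 f=9, (1,3) g=4 f=9, (1,4) g=3 f=9, (1,6) g=1 f=9, (2,1) g=5 f=9, (3,2) g=5 f=7, (3,3) g=4 f=7, (3,4) g=3 f=7, (3,5) g=2 f=7, (3,6) g=1 f=7]
step 2: expand (3,2) (f=7, h=2) → closed; open now [(1,2) g=5 f=9, (1,3) g=4 f=9, (1,4) g=3 f=9, (1,6) g=1 f=9, (2,1) g=5 f=9, (3,1) g=6 f=9, (3,3) g=4 f=7, (3,4) g=3 f=7, (3,5) g=2 f=7, (3,6) g=1 f=7, (4,2) g=6 f=7]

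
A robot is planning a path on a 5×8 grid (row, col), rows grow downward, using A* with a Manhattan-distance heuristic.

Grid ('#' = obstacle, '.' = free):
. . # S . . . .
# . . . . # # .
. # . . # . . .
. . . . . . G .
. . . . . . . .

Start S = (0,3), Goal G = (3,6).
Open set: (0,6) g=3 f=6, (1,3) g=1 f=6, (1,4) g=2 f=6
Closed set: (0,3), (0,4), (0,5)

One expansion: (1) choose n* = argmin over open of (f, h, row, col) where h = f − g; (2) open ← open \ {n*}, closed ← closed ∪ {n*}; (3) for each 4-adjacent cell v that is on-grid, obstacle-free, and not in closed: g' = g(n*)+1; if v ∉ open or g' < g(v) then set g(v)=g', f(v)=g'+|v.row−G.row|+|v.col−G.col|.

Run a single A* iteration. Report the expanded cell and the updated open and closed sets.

step 1: expand (0,6) (f=6, h=3) → closed; open now [(0,7) g=4 f=8, (1,3) g=1 f=6, (1,4) g=2 f=6]

expanded=(0,6); open=[(0,7) g=4 f=8, (1,3) g=1 f=6, (1,4) g=2 f=6]; closed=[(0,3), (0,4), (0,5), (0,6)]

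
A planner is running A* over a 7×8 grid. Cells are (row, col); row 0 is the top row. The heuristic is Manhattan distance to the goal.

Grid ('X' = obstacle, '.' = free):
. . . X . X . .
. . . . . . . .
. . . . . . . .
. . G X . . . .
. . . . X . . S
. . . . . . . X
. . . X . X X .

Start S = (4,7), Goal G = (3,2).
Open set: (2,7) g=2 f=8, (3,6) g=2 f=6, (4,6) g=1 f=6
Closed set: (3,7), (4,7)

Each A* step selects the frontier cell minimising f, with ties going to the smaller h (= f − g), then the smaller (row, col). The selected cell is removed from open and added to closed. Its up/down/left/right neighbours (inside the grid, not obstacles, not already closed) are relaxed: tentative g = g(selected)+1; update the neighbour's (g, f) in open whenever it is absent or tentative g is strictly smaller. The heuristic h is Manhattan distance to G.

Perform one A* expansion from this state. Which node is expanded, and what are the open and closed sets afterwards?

step 1: expand (3,6) (f=6, h=4) → closed; open now [(2,6) g=3 f=8, (2,7) g=2 f=8, (3,5) g=3 f=6, (4,6) g=1 f=6]

expanded=(3,6); open=[(2,6) g=3 f=8, (2,7) g=2 f=8, (3,5) g=3 f=6, (4,6) g=1 f=6]; closed=[(3,6), (3,7), (4,7)]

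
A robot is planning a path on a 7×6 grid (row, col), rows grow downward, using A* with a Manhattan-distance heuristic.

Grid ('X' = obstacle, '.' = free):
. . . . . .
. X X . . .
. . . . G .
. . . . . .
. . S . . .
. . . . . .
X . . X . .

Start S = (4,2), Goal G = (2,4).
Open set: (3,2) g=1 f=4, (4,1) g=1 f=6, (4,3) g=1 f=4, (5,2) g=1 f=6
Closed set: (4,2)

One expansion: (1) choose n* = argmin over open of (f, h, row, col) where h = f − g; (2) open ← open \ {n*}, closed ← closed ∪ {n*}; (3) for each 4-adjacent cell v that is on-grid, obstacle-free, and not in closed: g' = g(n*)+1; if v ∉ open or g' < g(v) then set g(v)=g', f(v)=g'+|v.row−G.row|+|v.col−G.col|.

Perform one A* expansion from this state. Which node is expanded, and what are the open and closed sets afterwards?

step 1: expand (3,2) (f=4, h=3) → closed; open now [(2,2) g=2 f=4, (3,1) g=2 f=6, (3,3) g=2 f=4, (4,1) g=1 f=6, (4,3) g=1 f=4, (5,2) g=1 f=6]

expanded=(3,2); open=[(2,2) g=2 f=4, (3,1) g=2 f=6, (3,3) g=2 f=4, (4,1) g=1 f=6, (4,3) g=1 f=4, (5,2) g=1 f=6]; closed=[(3,2), (4,2)]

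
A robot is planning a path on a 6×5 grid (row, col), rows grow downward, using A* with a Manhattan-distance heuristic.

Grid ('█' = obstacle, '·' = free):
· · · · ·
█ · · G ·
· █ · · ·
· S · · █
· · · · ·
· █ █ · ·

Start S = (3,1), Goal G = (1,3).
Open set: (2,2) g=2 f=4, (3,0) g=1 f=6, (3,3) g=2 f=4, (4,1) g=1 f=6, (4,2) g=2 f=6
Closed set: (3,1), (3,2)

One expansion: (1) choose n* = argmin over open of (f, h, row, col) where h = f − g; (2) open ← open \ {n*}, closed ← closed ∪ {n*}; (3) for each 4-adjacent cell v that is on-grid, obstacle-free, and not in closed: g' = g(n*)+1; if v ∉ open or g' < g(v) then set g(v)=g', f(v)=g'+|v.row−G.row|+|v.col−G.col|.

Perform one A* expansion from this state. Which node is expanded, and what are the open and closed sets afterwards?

expanded=(2,2); open=[(1,2) g=3 f=4, (2,3) g=3 f=4, (3,0) g=1 f=6, (3,3) g=2 f=4, (4,1) g=1 f=6, (4,2) g=2 f=6]; closed=[(2,2), (3,1), (3,2)]

step 1: expand (2,2) (f=4, h=2) → closed; open now [(1,2) g=3 f=4, (2,3) g=3 f=4, (3,0) g=1 f=6, (3,3) g=2 f=4, (4,1) g=1 f=6, (4,2) g=2 f=6]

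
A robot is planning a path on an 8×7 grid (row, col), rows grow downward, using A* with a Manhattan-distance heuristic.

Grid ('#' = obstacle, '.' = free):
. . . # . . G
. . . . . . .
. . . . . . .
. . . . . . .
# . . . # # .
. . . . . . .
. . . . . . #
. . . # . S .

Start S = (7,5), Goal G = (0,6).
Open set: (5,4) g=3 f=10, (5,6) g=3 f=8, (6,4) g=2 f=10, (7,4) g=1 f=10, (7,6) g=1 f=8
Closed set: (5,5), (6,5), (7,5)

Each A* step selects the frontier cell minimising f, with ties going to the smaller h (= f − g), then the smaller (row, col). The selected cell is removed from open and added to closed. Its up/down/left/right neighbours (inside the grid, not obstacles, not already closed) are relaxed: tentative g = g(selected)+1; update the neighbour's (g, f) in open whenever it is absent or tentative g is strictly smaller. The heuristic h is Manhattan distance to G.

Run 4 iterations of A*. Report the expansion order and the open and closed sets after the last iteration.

order=[(5,6) → (4,6) → (3,6) → (2,6)]; open=[(1,6) g=7 f=8, (2,5) g=7 f=10, (3,5) g=6 f=10, (5,4) g=3 f=10, (6,4) g=2 f=10, (7,4) g=1 f=10, (7,6) g=1 f=8]; closed=[(2,6), (3,6), (4,6), (5,5), (5,6), (6,5), (7,5)]

step 1: expand (5,6) (f=8, h=5) → closed; open now [(4,6) g=4 f=8, (5,4) g=3 f=10, (6,4) g=2 f=10, (7,4) g=1 f=10, (7,6) g=1 f=8]
step 2: expand (4,6) (f=8, h=4) → closed; open now [(3,6) g=5 f=8, (5,4) g=3 f=10, (6,4) g=2 f=10, (7,4) g=1 f=10, (7,6) g=1 f=8]
step 3: expand (3,6) (f=8, h=3) → closed; open now [(2,6) g=6 f=8, (3,5) g=6 f=10, (5,4) g=3 f=10, (6,4) g=2 f=10, (7,4) g=1 f=10, (7,6) g=1 f=8]
step 4: expand (2,6) (f=8, h=2) → closed; open now [(1,6) g=7 f=8, (2,5) g=7 f=10, (3,5) g=6 f=10, (5,4) g=3 f=10, (6,4) g=2 f=10, (7,4) g=1 f=10, (7,6) g=1 f=8]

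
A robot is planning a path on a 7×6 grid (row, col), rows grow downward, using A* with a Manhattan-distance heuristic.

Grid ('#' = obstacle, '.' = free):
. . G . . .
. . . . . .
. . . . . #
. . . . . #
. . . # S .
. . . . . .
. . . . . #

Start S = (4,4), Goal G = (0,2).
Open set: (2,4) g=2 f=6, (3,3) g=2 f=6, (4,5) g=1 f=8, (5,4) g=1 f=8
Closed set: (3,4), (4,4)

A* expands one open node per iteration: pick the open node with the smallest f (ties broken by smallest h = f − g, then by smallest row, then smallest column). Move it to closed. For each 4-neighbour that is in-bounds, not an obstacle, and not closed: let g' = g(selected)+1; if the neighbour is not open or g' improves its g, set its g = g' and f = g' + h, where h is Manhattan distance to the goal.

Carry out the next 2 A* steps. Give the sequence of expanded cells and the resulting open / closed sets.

order=[(2,4) → (1,4)]; open=[(0,4) g=4 f=6, (1,3) g=4 f=6, (1,5) g=4 f=8, (2,3) g=3 f=6, (3,3) g=2 f=6, (4,5) g=1 f=8, (5,4) g=1 f=8]; closed=[(1,4), (2,4), (3,4), (4,4)]

step 1: expand (2,4) (f=6, h=4) → closed; open now [(1,4) g=3 f=6, (2,3) g=3 f=6, (3,3) g=2 f=6, (4,5) g=1 f=8, (5,4) g=1 f=8]
step 2: expand (1,4) (f=6, h=3) → closed; open now [(0,4) g=4 f=6, (1,3) g=4 f=6, (1,5) g=4 f=8, (2,3) g=3 f=6, (3,3) g=2 f=6, (4,5) g=1 f=8, (5,4) g=1 f=8]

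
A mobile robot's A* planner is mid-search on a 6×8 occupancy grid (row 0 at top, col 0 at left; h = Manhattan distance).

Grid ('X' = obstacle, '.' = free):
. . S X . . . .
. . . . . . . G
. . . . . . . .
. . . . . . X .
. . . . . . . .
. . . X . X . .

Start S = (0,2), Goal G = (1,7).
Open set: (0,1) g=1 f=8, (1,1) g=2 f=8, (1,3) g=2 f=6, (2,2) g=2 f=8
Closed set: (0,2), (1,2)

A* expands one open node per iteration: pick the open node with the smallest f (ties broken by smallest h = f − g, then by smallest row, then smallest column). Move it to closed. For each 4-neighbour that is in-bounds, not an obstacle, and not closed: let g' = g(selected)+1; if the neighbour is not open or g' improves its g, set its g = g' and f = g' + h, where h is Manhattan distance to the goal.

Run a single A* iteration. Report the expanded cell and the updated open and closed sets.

step 1: expand (1,3) (f=6, h=4) → closed; open now [(0,1) g=1 f=8, (1,1) g=2 f=8, (1,4) g=3 f=6, (2,2) g=2 f=8, (2,3) g=3 f=8]

expanded=(1,3); open=[(0,1) g=1 f=8, (1,1) g=2 f=8, (1,4) g=3 f=6, (2,2) g=2 f=8, (2,3) g=3 f=8]; closed=[(0,2), (1,2), (1,3)]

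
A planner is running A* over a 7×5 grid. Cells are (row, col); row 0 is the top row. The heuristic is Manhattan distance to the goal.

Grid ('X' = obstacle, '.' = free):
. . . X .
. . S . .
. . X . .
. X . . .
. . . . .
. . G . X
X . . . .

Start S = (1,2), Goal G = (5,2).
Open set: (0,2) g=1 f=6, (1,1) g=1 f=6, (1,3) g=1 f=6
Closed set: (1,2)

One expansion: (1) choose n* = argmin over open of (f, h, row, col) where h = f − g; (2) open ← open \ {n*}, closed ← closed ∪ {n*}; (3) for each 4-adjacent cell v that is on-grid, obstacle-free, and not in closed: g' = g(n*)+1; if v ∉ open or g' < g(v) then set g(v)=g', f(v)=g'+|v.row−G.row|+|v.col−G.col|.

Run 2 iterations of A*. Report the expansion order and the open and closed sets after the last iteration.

step 1: expand (0,2) (f=6, h=5) → closed; open now [(0,1) g=2 f=8, (1,1) g=1 f=6, (1,3) g=1 f=6]
step 2: expand (1,1) (f=6, h=5) → closed; open now [(0,1) g=2 f=8, (1,0) g=2 f=8, (1,3) g=1 f=6, (2,1) g=2 f=6]

order=[(0,2) → (1,1)]; open=[(0,1) g=2 f=8, (1,0) g=2 f=8, (1,3) g=1 f=6, (2,1) g=2 f=6]; closed=[(0,2), (1,1), (1,2)]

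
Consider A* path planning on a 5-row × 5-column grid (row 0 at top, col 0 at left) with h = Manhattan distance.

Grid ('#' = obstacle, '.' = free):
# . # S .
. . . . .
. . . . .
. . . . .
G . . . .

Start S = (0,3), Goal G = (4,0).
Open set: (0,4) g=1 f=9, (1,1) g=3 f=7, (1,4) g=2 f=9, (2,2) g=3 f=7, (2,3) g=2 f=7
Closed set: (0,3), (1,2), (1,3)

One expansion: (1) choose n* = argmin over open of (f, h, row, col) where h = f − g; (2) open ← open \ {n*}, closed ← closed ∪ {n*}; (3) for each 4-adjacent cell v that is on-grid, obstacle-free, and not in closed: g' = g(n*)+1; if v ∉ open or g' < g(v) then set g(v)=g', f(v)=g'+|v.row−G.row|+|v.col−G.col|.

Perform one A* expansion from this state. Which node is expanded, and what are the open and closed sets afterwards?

expanded=(1,1); open=[(0,1) g=4 f=9, (0,4) g=1 f=9, (1,0) g=4 f=7, (1,4) g=2 f=9, (2,1) g=4 f=7, (2,2) g=3 f=7, (2,3) g=2 f=7]; closed=[(0,3), (1,1), (1,2), (1,3)]

step 1: expand (1,1) (f=7, h=4) → closed; open now [(0,1) g=4 f=9, (0,4) g=1 f=9, (1,0) g=4 f=7, (1,4) g=2 f=9, (2,1) g=4 f=7, (2,2) g=3 f=7, (2,3) g=2 f=7]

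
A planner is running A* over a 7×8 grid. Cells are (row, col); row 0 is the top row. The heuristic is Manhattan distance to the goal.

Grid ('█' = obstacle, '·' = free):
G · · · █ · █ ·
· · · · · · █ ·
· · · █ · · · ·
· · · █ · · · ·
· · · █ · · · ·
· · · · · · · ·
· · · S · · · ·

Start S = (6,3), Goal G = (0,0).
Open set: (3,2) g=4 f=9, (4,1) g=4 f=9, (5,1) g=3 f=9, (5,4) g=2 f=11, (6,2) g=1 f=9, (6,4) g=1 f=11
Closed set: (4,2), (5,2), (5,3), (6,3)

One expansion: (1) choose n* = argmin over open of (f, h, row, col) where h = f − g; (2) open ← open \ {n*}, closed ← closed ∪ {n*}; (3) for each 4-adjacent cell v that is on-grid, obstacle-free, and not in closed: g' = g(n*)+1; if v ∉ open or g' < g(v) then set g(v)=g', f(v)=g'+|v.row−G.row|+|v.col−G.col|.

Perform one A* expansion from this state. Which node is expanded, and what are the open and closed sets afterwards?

step 1: expand (3,2) (f=9, h=5) → closed; open now [(2,2) g=5 f=9, (3,1) g=5 f=9, (4,1) g=4 f=9, (5,1) g=3 f=9, (5,4) g=2 f=11, (6,2) g=1 f=9, (6,4) g=1 f=11]

expanded=(3,2); open=[(2,2) g=5 f=9, (3,1) g=5 f=9, (4,1) g=4 f=9, (5,1) g=3 f=9, (5,4) g=2 f=11, (6,2) g=1 f=9, (6,4) g=1 f=11]; closed=[(3,2), (4,2), (5,2), (5,3), (6,3)]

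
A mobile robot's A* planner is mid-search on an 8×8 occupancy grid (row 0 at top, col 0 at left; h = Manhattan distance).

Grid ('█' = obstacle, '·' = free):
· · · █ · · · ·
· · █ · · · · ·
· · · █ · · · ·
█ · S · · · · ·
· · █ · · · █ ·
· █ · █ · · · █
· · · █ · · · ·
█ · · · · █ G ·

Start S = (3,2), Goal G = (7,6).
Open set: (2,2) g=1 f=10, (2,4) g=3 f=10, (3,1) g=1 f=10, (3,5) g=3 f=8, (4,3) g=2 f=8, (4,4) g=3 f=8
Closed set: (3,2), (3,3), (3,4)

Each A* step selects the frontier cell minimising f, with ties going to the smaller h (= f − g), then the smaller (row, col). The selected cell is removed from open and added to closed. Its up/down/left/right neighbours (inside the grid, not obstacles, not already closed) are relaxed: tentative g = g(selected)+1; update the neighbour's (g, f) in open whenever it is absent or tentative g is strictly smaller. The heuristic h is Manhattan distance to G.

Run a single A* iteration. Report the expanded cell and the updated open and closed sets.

expanded=(3,5); open=[(2,2) g=1 f=10, (2,4) g=3 f=10, (2,5) g=4 f=10, (3,1) g=1 f=10, (3,6) g=4 f=8, (4,3) g=2 f=8, (4,4) g=3 f=8, (4,5) g=4 f=8]; closed=[(3,2), (3,3), (3,4), (3,5)]

step 1: expand (3,5) (f=8, h=5) → closed; open now [(2,2) g=1 f=10, (2,4) g=3 f=10, (2,5) g=4 f=10, (3,1) g=1 f=10, (3,6) g=4 f=8, (4,3) g=2 f=8, (4,4) g=3 f=8, (4,5) g=4 f=8]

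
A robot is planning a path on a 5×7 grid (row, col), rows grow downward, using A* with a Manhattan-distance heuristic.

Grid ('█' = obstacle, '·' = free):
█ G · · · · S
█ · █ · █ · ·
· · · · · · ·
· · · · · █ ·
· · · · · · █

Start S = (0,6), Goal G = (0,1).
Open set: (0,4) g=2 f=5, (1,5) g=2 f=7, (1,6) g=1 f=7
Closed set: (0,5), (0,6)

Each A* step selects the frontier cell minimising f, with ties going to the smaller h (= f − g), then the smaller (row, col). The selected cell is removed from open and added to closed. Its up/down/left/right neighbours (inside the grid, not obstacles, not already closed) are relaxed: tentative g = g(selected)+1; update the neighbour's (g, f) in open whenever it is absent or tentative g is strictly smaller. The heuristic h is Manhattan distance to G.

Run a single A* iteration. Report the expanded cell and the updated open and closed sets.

step 1: expand (0,4) (f=5, h=3) → closed; open now [(0,3) g=3 f=5, (1,5) g=2 f=7, (1,6) g=1 f=7]

expanded=(0,4); open=[(0,3) g=3 f=5, (1,5) g=2 f=7, (1,6) g=1 f=7]; closed=[(0,4), (0,5), (0,6)]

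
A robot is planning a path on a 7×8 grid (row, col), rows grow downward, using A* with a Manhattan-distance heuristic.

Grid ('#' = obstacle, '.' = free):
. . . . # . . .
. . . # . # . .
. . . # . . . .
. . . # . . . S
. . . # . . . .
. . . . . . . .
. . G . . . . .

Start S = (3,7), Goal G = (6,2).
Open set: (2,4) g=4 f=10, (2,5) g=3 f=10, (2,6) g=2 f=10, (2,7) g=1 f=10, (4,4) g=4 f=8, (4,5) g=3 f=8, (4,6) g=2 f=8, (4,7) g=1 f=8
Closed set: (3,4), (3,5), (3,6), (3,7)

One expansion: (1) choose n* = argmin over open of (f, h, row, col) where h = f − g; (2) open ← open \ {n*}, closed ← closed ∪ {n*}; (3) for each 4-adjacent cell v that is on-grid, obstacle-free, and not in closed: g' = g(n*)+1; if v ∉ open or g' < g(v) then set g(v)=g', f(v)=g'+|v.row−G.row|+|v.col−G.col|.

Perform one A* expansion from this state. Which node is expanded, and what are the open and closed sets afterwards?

expanded=(4,4); open=[(2,4) g=4 f=10, (2,5) g=3 f=10, (2,6) g=2 f=10, (2,7) g=1 f=10, (4,5) g=3 f=8, (4,6) g=2 f=8, (4,7) g=1 f=8, (5,4) g=5 f=8]; closed=[(3,4), (3,5), (3,6), (3,7), (4,4)]

step 1: expand (4,4) (f=8, h=4) → closed; open now [(2,4) g=4 f=10, (2,5) g=3 f=10, (2,6) g=2 f=10, (2,7) g=1 f=10, (4,5) g=3 f=8, (4,6) g=2 f=8, (4,7) g=1 f=8, (5,4) g=5 f=8]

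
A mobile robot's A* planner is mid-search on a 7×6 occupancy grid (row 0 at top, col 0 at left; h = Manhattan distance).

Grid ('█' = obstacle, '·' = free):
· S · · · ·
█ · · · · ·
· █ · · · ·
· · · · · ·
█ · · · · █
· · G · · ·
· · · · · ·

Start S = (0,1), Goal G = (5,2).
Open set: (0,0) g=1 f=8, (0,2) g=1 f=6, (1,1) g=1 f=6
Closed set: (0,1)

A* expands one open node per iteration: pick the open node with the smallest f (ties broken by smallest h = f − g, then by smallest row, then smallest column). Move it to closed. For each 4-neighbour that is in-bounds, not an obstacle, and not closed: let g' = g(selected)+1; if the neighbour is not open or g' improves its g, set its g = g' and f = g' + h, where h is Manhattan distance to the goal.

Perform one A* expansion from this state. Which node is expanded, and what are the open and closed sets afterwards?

expanded=(0,2); open=[(0,0) g=1 f=8, (0,3) g=2 f=8, (1,1) g=1 f=6, (1,2) g=2 f=6]; closed=[(0,1), (0,2)]

step 1: expand (0,2) (f=6, h=5) → closed; open now [(0,0) g=1 f=8, (0,3) g=2 f=8, (1,1) g=1 f=6, (1,2) g=2 f=6]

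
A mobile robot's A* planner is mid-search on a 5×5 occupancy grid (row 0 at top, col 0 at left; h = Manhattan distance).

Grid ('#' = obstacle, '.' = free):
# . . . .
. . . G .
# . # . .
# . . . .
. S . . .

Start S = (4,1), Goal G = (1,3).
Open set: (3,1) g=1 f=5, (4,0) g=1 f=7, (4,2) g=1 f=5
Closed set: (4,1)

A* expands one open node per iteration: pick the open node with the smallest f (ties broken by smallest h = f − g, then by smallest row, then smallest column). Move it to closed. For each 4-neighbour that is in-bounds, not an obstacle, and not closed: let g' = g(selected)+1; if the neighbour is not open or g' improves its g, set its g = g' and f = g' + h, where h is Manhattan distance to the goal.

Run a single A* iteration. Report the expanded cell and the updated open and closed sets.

step 1: expand (3,1) (f=5, h=4) → closed; open now [(2,1) g=2 f=5, (3,2) g=2 f=5, (4,0) g=1 f=7, (4,2) g=1 f=5]

expanded=(3,1); open=[(2,1) g=2 f=5, (3,2) g=2 f=5, (4,0) g=1 f=7, (4,2) g=1 f=5]; closed=[(3,1), (4,1)]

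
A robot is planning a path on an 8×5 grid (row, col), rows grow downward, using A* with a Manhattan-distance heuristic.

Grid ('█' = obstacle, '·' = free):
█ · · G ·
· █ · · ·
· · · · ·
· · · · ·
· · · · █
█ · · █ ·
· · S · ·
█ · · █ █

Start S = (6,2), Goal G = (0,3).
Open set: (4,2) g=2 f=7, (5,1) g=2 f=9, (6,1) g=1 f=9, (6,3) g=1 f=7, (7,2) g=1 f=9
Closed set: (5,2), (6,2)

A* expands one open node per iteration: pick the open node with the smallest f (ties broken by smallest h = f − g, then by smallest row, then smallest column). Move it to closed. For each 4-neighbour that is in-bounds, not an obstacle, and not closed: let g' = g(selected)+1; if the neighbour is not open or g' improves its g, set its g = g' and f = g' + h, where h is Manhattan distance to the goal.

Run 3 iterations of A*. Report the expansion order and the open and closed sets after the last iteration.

order=[(4,2) → (3,2) → (2,2)]; open=[(1,2) g=5 f=7, (2,1) g=5 f=9, (2,3) g=5 f=7, (3,1) g=4 f=9, (3,3) g=4 f=7, (4,1) g=3 f=9, (4,3) g=3 f=7, (5,1) g=2 f=9, (6,1) g=1 f=9, (6,3) g=1 f=7, (7,2) g=1 f=9]; closed=[(2,2), (3,2), (4,2), (5,2), (6,2)]

step 1: expand (4,2) (f=7, h=5) → closed; open now [(3,2) g=3 f=7, (4,1) g=3 f=9, (4,3) g=3 f=7, (5,1) g=2 f=9, (6,1) g=1 f=9, (6,3) g=1 f=7, (7,2) g=1 f=9]
step 2: expand (3,2) (f=7, h=4) → closed; open now [(2,2) g=4 f=7, (3,1) g=4 f=9, (3,3) g=4 f=7, (4,1) g=3 f=9, (4,3) g=3 f=7, (5,1) g=2 f=9, (6,1) g=1 f=9, (6,3) g=1 f=7, (7,2) g=1 f=9]
step 3: expand (2,2) (f=7, h=3) → closed; open now [(1,2) g=5 f=7, (2,1) g=5 f=9, (2,3) g=5 f=7, (3,1) g=4 f=9, (3,3) g=4 f=7, (4,1) g=3 f=9, (4,3) g=3 f=7, (5,1) g=2 f=9, (6,1) g=1 f=9, (6,3) g=1 f=7, (7,2) g=1 f=9]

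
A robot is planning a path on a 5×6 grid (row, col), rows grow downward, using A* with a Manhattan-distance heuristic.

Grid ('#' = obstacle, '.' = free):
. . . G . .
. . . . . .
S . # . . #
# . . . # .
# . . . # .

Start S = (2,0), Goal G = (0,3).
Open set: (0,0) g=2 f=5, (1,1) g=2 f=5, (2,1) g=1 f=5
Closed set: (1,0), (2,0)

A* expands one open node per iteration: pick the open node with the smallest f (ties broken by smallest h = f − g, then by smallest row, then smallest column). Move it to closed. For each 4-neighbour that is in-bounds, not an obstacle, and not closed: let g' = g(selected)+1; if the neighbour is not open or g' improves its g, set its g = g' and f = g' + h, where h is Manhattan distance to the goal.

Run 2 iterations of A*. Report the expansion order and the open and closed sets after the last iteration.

step 1: expand (0,0) (f=5, h=3) → closed; open now [(0,1) g=3 f=5, (1,1) g=2 f=5, (2,1) g=1 f=5]
step 2: expand (0,1) (f=5, h=2) → closed; open now [(0,2) g=4 f=5, (1,1) g=2 f=5, (2,1) g=1 f=5]

order=[(0,0) → (0,1)]; open=[(0,2) g=4 f=5, (1,1) g=2 f=5, (2,1) g=1 f=5]; closed=[(0,0), (0,1), (1,0), (2,0)]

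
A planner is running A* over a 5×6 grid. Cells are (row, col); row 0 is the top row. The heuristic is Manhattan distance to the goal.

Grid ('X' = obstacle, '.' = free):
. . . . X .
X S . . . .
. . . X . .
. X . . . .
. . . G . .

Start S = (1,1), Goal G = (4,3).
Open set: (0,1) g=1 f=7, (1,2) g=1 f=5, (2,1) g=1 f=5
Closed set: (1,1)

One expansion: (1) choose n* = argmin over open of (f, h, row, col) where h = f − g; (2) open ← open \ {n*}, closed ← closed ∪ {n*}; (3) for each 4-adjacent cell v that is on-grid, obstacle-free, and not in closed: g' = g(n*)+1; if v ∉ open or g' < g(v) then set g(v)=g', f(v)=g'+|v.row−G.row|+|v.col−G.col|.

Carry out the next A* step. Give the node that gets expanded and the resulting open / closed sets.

expanded=(1,2); open=[(0,1) g=1 f=7, (0,2) g=2 f=7, (1,3) g=2 f=5, (2,1) g=1 f=5, (2,2) g=2 f=5]; closed=[(1,1), (1,2)]

step 1: expand (1,2) (f=5, h=4) → closed; open now [(0,1) g=1 f=7, (0,2) g=2 f=7, (1,3) g=2 f=5, (2,1) g=1 f=5, (2,2) g=2 f=5]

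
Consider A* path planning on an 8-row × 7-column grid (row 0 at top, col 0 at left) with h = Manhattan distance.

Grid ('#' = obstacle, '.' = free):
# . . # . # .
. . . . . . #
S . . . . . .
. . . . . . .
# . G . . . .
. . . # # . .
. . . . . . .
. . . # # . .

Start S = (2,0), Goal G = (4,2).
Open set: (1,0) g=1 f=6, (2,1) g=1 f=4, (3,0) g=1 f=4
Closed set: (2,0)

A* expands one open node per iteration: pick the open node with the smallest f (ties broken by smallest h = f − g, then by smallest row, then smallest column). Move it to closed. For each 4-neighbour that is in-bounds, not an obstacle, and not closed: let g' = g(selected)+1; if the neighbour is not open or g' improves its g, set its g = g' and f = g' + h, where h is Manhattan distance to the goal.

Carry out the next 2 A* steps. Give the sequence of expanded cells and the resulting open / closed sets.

order=[(2,1) → (2,2)]; open=[(1,0) g=1 f=6, (1,1) g=2 f=6, (1,2) g=3 f=6, (2,3) g=3 f=6, (3,0) g=1 f=4, (3,1) g=2 f=4, (3,2) g=3 f=4]; closed=[(2,0), (2,1), (2,2)]

step 1: expand (2,1) (f=4, h=3) → closed; open now [(1,0) g=1 f=6, (1,1) g=2 f=6, (2,2) g=2 f=4, (3,0) g=1 f=4, (3,1) g=2 f=4]
step 2: expand (2,2) (f=4, h=2) → closed; open now [(1,0) g=1 f=6, (1,1) g=2 f=6, (1,2) g=3 f=6, (2,3) g=3 f=6, (3,0) g=1 f=4, (3,1) g=2 f=4, (3,2) g=3 f=4]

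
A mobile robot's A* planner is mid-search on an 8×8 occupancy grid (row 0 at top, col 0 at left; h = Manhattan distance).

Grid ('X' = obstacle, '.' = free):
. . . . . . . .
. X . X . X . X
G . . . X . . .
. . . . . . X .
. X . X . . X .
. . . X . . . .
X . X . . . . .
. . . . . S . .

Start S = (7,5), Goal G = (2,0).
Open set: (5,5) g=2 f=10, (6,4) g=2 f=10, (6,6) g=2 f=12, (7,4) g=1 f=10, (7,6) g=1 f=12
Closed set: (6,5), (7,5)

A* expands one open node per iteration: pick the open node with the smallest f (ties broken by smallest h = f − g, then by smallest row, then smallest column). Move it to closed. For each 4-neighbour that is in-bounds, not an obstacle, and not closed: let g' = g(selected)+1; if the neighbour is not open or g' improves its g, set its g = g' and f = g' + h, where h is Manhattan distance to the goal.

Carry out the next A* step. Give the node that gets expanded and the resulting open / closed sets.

expanded=(5,5); open=[(4,5) g=3 f=10, (5,4) g=3 f=10, (5,6) g=3 f=12, (6,4) g=2 f=10, (6,6) g=2 f=12, (7,4) g=1 f=10, (7,6) g=1 f=12]; closed=[(5,5), (6,5), (7,5)]

step 1: expand (5,5) (f=10, h=8) → closed; open now [(4,5) g=3 f=10, (5,4) g=3 f=10, (5,6) g=3 f=12, (6,4) g=2 f=10, (6,6) g=2 f=12, (7,4) g=1 f=10, (7,6) g=1 f=12]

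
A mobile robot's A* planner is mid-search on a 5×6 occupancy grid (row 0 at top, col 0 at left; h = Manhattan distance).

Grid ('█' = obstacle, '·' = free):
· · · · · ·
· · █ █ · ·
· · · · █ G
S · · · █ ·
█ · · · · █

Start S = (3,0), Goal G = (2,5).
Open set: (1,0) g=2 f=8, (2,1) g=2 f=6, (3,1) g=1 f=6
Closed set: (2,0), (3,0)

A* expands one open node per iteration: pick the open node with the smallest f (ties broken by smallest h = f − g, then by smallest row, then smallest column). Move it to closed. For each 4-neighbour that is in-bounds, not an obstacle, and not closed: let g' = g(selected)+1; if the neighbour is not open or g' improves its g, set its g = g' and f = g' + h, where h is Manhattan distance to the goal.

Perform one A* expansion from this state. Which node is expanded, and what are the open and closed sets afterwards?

step 1: expand (2,1) (f=6, h=4) → closed; open now [(1,0) g=2 f=8, (1,1) g=3 f=8, (2,2) g=3 f=6, (3,1) g=1 f=6]

expanded=(2,1); open=[(1,0) g=2 f=8, (1,1) g=3 f=8, (2,2) g=3 f=6, (3,1) g=1 f=6]; closed=[(2,0), (2,1), (3,0)]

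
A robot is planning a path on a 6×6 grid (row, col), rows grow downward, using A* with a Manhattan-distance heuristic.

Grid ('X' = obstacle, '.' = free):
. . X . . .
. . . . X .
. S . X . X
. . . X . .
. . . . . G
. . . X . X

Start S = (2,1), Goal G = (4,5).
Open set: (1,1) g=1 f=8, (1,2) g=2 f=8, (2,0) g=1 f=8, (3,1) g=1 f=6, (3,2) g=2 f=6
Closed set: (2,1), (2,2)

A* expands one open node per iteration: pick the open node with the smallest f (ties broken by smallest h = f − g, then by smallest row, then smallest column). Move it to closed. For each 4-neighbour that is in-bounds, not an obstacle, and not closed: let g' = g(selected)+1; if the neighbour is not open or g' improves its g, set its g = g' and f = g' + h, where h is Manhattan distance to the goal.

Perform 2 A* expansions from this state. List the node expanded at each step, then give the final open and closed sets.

order=[(3,2) → (4,2)]; open=[(1,1) g=1 f=8, (1,2) g=2 f=8, (2,0) g=1 f=8, (3,1) g=1 f=6, (4,1) g=4 f=8, (4,3) g=4 f=6, (5,2) g=4 f=8]; closed=[(2,1), (2,2), (3,2), (4,2)]

step 1: expand (3,2) (f=6, h=4) → closed; open now [(1,1) g=1 f=8, (1,2) g=2 f=8, (2,0) g=1 f=8, (3,1) g=1 f=6, (4,2) g=3 f=6]
step 2: expand (4,2) (f=6, h=3) → closed; open now [(1,1) g=1 f=8, (1,2) g=2 f=8, (2,0) g=1 f=8, (3,1) g=1 f=6, (4,1) g=4 f=8, (4,3) g=4 f=6, (5,2) g=4 f=8]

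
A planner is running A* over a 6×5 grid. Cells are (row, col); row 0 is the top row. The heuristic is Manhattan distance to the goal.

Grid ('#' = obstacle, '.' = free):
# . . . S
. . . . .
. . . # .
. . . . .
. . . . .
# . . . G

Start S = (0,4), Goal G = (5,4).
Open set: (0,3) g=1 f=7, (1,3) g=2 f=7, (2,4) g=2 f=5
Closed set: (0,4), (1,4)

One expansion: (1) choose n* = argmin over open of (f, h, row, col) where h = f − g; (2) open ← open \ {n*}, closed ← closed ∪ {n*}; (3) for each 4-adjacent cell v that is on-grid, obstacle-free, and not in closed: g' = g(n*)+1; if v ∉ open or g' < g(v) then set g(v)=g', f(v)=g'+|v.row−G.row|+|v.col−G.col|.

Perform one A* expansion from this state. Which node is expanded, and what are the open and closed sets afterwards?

expanded=(2,4); open=[(0,3) g=1 f=7, (1,3) g=2 f=7, (3,4) g=3 f=5]; closed=[(0,4), (1,4), (2,4)]

step 1: expand (2,4) (f=5, h=3) → closed; open now [(0,3) g=1 f=7, (1,3) g=2 f=7, (3,4) g=3 f=5]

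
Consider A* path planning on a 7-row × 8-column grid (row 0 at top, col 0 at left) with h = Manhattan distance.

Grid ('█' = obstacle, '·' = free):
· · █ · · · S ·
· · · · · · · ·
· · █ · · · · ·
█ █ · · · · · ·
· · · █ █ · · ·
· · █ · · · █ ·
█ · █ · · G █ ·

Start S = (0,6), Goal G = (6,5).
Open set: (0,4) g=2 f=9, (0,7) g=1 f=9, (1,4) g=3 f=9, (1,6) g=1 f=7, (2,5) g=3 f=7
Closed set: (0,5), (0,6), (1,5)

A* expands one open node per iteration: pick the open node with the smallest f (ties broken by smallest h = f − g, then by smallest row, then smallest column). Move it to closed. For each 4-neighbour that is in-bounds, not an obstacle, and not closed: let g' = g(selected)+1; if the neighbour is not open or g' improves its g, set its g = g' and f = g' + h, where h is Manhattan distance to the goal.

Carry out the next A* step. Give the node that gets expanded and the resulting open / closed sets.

step 1: expand (2,5) (f=7, h=4) → closed; open now [(0,4) g=2 f=9, (0,7) g=1 f=9, (1,4) g=3 f=9, (1,6) g=1 f=7, (2,4) g=4 f=9, (2,6) g=4 f=9, (3,5) g=4 f=7]

expanded=(2,5); open=[(0,4) g=2 f=9, (0,7) g=1 f=9, (1,4) g=3 f=9, (1,6) g=1 f=7, (2,4) g=4 f=9, (2,6) g=4 f=9, (3,5) g=4 f=7]; closed=[(0,5), (0,6), (1,5), (2,5)]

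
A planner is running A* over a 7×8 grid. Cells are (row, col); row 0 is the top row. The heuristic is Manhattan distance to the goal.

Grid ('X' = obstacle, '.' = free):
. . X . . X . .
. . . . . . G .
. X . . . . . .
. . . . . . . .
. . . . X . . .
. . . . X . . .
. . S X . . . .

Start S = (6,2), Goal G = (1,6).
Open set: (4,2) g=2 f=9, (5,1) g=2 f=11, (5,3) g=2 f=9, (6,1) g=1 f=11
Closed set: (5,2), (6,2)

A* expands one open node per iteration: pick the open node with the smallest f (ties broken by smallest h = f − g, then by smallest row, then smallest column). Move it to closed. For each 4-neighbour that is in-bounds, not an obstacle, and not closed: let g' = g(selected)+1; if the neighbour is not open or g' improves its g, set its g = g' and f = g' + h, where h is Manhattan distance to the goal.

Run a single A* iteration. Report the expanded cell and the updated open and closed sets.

step 1: expand (4,2) (f=9, h=7) → closed; open now [(3,2) g=3 f=9, (4,1) g=3 f=11, (4,3) g=3 f=9, (5,1) g=2 f=11, (5,3) g=2 f=9, (6,1) g=1 f=11]

expanded=(4,2); open=[(3,2) g=3 f=9, (4,1) g=3 f=11, (4,3) g=3 f=9, (5,1) g=2 f=11, (5,3) g=2 f=9, (6,1) g=1 f=11]; closed=[(4,2), (5,2), (6,2)]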